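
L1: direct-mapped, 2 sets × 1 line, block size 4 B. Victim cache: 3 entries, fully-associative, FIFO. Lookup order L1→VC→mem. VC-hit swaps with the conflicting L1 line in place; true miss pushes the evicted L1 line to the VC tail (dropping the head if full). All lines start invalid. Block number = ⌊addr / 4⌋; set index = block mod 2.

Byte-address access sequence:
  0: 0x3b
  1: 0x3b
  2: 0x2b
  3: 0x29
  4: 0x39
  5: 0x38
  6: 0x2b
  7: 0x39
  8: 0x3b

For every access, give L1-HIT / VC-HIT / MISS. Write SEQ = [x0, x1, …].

0: 0x3b (blk 14, set 0) → MISS  vc=[]
1: 0x3b (blk 14, set 0) → L1-HIT  vc=[]
2: 0x2b (blk 10, set 0) → MISS  vc=[14]
3: 0x29 (blk 10, set 0) → L1-HIT  vc=[14]
4: 0x39 (blk 14, set 0) → VC-HIT  vc=[10]
5: 0x38 (blk 14, set 0) → L1-HIT  vc=[10]
6: 0x2b (blk 10, set 0) → VC-HIT  vc=[14]
7: 0x39 (blk 14, set 0) → VC-HIT  vc=[10]
8: 0x3b (blk 14, set 0) → L1-HIT  vc=[10]

SEQ = [MISS, L1-HIT, MISS, L1-HIT, VC-HIT, L1-HIT, VC-HIT, VC-HIT, L1-HIT]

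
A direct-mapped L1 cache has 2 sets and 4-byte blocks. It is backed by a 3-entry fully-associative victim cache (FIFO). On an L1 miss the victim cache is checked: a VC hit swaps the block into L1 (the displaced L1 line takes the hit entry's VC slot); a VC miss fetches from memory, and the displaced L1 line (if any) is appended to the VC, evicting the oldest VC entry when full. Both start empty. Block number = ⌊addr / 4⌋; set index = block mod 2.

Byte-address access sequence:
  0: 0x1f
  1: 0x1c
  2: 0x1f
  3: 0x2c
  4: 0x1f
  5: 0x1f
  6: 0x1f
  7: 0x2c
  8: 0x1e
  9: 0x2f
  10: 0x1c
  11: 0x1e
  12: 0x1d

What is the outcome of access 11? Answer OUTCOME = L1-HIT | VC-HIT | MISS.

OUTCOME = L1-HIT

  [0] addr=0x1f blk=7 s=1: MISS | VC []
  [1] addr=0x1c blk=7 s=1: L1-HIT | VC []
  [2] addr=0x1f blk=7 s=1: L1-HIT | VC []
  [3] addr=0x2c blk=11 s=1: MISS | VC [7]
  [4] addr=0x1f blk=7 s=1: VC-HIT | VC [11]
  [5] addr=0x1f blk=7 s=1: L1-HIT | VC [11]
  [6] addr=0x1f blk=7 s=1: L1-HIT | VC [11]
  [7] addr=0x2c blk=11 s=1: VC-HIT | VC [7]
  [8] addr=0x1e blk=7 s=1: VC-HIT | VC [11]
  [9] addr=0x2f blk=11 s=1: VC-HIT | VC [7]
  [10] addr=0x1c blk=7 s=1: VC-HIT | VC [11]
  [11] addr=0x1e blk=7 s=1: L1-HIT | VC [11]
  [12] addr=0x1d blk=7 s=1: L1-HIT | VC [11]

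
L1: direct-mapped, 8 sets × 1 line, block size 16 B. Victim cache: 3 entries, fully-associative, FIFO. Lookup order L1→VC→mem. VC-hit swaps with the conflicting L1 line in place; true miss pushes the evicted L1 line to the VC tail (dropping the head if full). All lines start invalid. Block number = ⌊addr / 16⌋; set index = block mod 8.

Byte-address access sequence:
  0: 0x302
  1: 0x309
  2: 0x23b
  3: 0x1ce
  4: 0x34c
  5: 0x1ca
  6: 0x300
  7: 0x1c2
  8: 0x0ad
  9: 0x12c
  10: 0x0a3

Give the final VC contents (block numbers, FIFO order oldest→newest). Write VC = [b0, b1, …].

  [0] addr=0x302 blk=48 s=0: MISS | VC []
  [1] addr=0x309 blk=48 s=0: L1-HIT | VC []
  [2] addr=0x23b blk=35 s=3: MISS | VC []
  [3] addr=0x1ce blk=28 s=4: MISS | VC []
  [4] addr=0x34c blk=52 s=4: MISS | VC [28]
  [5] addr=0x1ca blk=28 s=4: VC-HIT | VC [52]
  [6] addr=0x300 blk=48 s=0: L1-HIT | VC [52]
  [7] addr=0x1c2 blk=28 s=4: L1-HIT | VC [52]
  [8] addr=0xad blk=10 s=2: MISS | VC [52]
  [9] addr=0x12c blk=18 s=2: MISS | VC [52, 10]
  [10] addr=0xa3 blk=10 s=2: VC-HIT | VC [52, 18]

VC = [52, 18]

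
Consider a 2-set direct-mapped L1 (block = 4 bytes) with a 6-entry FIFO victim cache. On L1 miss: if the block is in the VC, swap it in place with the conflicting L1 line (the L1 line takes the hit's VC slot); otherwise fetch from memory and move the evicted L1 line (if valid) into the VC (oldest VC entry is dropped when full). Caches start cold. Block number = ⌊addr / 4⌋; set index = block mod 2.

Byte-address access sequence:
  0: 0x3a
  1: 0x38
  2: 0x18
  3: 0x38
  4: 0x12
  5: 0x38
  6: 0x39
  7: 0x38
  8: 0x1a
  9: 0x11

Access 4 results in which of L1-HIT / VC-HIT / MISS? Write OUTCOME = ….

0: 0x3a (blk 14, set 0) → MISS  vc=[]
1: 0x38 (blk 14, set 0) → L1-HIT  vc=[]
2: 0x18 (blk 6, set 0) → MISS  vc=[14]
3: 0x38 (blk 14, set 0) → VC-HIT  vc=[6]
4: 0x12 (blk 4, set 0) → MISS  vc=[6, 14]
5: 0x38 (blk 14, set 0) → VC-HIT  vc=[6, 4]
6: 0x39 (blk 14, set 0) → L1-HIT  vc=[6, 4]
7: 0x38 (blk 14, set 0) → L1-HIT  vc=[6, 4]
8: 0x1a (blk 6, set 0) → VC-HIT  vc=[14, 4]
9: 0x11 (blk 4, set 0) → VC-HIT  vc=[14, 6]

OUTCOME = MISS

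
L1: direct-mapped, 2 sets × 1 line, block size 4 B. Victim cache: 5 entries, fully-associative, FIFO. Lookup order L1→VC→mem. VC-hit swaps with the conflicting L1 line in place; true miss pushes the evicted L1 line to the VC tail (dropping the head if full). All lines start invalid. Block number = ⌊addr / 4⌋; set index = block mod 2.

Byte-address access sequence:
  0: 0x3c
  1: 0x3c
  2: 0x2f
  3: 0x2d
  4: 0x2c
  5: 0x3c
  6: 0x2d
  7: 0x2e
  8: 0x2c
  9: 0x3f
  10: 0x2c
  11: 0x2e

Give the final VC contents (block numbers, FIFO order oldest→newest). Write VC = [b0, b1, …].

  [0] addr=0x3c blk=15 s=1: MISS | VC []
  [1] addr=0x3c blk=15 s=1: L1-HIT | VC []
  [2] addr=0x2f blk=11 s=1: MISS | VC [15]
  [3] addr=0x2d blk=11 s=1: L1-HIT | VC [15]
  [4] addr=0x2c blk=11 s=1: L1-HIT | VC [15]
  [5] addr=0x3c blk=15 s=1: VC-HIT | VC [11]
  [6] addr=0x2d blk=11 s=1: VC-HIT | VC [15]
  [7] addr=0x2e blk=11 s=1: L1-HIT | VC [15]
  [8] addr=0x2c blk=11 s=1: L1-HIT | VC [15]
  [9] addr=0x3f blk=15 s=1: VC-HIT | VC [11]
  [10] addr=0x2c blk=11 s=1: VC-HIT | VC [15]
  [11] addr=0x2e blk=11 s=1: L1-HIT | VC [15]

VC = [15]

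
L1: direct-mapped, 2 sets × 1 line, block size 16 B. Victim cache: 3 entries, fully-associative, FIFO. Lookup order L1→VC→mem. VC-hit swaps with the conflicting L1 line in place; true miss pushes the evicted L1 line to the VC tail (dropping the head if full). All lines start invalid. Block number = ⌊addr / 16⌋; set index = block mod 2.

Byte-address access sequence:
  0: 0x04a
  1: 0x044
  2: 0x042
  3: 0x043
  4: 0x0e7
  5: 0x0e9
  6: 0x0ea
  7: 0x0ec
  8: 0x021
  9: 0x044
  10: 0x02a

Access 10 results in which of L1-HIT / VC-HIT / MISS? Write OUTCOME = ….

OUTCOME = VC-HIT

  [0] addr=0x4a blk=4 s=0: MISS | VC []
  [1] addr=0x44 blk=4 s=0: L1-HIT | VC []
  [2] addr=0x42 blk=4 s=0: L1-HIT | VC []
  [3] addr=0x43 blk=4 s=0: L1-HIT | VC []
  [4] addr=0xe7 blk=14 s=0: MISS | VC [4]
  [5] addr=0xe9 blk=14 s=0: L1-HIT | VC [4]
  [6] addr=0xea blk=14 s=0: L1-HIT | VC [4]
  [7] addr=0xec blk=14 s=0: L1-HIT | VC [4]
  [8] addr=0x21 blk=2 s=0: MISS | VC [4, 14]
  [9] addr=0x44 blk=4 s=0: VC-HIT | VC [2, 14]
  [10] addr=0x2a blk=2 s=0: VC-HIT | VC [4, 14]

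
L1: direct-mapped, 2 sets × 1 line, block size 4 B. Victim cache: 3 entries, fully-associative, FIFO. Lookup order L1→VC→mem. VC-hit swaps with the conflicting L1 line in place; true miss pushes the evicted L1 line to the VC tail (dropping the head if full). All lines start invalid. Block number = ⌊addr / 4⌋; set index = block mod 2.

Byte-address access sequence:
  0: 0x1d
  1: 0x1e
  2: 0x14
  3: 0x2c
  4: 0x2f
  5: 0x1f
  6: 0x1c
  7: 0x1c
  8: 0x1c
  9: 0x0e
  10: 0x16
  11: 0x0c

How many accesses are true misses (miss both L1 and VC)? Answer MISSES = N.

MISSES = 4

0: 0x1d (blk 7, set 1) → MISS  vc=[]
1: 0x1e (blk 7, set 1) → L1-HIT  vc=[]
2: 0x14 (blk 5, set 1) → MISS  vc=[7]
3: 0x2c (blk 11, set 1) → MISS  vc=[7, 5]
4: 0x2f (blk 11, set 1) → L1-HIT  vc=[7, 5]
5: 0x1f (blk 7, set 1) → VC-HIT  vc=[11, 5]
6: 0x1c (blk 7, set 1) → L1-HIT  vc=[11, 5]
7: 0x1c (blk 7, set 1) → L1-HIT  vc=[11, 5]
8: 0x1c (blk 7, set 1) → L1-HIT  vc=[11, 5]
9: 0xe (blk 3, set 1) → MISS  vc=[11, 5, 7]
10: 0x16 (blk 5, set 1) → VC-HIT  vc=[11, 3, 7]
11: 0xc (blk 3, set 1) → VC-HIT  vc=[11, 5, 7]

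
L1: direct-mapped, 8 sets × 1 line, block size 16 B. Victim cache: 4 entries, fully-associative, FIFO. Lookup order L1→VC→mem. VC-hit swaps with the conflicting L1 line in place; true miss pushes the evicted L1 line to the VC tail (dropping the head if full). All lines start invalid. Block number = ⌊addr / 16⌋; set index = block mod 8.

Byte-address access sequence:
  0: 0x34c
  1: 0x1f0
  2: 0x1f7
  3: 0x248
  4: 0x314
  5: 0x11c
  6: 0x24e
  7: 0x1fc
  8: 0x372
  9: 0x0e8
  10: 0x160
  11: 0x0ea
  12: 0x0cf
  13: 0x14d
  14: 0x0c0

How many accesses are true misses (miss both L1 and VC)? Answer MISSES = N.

MISSES = 10

0: 0x34c (blk 52, set 4) → MISS  vc=[]
1: 0x1f0 (blk 31, set 7) → MISS  vc=[]
2: 0x1f7 (blk 31, set 7) → L1-HIT  vc=[]
3: 0x248 (blk 36, set 4) → MISS  vc=[52]
4: 0x314 (blk 49, set 1) → MISS  vc=[52]
5: 0x11c (blk 17, set 1) → MISS  vc=[52, 49]
6: 0x24e (blk 36, set 4) → L1-HIT  vc=[52, 49]
7: 0x1fc (blk 31, set 7) → L1-HIT  vc=[52, 49]
8: 0x372 (blk 55, set 7) → MISS  vc=[52, 49, 31]
9: 0xe8 (blk 14, set 6) → MISS  vc=[52, 49, 31]
10: 0x160 (blk 22, set 6) → MISS  vc=[52, 49, 31, 14]
11: 0xea (blk 14, set 6) → VC-HIT  vc=[52, 49, 31, 22]
12: 0xcf (blk 12, set 4) → MISS  vc=[49, 31, 22, 36]
13: 0x14d (blk 20, set 4) → MISS  vc=[31, 22, 36, 12]
14: 0xc0 (blk 12, set 4) → VC-HIT  vc=[31, 22, 36, 20]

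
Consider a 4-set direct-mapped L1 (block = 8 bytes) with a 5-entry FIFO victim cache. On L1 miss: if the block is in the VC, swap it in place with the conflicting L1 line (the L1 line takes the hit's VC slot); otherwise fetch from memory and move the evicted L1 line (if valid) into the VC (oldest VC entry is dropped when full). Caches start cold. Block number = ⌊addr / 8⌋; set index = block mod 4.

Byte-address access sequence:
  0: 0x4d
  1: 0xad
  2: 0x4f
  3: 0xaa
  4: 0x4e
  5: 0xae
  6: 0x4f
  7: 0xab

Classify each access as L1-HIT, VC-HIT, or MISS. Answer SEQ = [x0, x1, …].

#0 0x4d→b9/s1 MISS; vc=[]
#1 0xad→b21/s1 MISS; vc=[9]
#2 0x4f→b9/s1 VC-HIT; vc=[21]
#3 0xaa→b21/s1 VC-HIT; vc=[9]
#4 0x4e→b9/s1 VC-HIT; vc=[21]
#5 0xae→b21/s1 VC-HIT; vc=[9]
#6 0x4f→b9/s1 VC-HIT; vc=[21]
#7 0xab→b21/s1 VC-HIT; vc=[9]

SEQ = [MISS, MISS, VC-HIT, VC-HIT, VC-HIT, VC-HIT, VC-HIT, VC-HIT]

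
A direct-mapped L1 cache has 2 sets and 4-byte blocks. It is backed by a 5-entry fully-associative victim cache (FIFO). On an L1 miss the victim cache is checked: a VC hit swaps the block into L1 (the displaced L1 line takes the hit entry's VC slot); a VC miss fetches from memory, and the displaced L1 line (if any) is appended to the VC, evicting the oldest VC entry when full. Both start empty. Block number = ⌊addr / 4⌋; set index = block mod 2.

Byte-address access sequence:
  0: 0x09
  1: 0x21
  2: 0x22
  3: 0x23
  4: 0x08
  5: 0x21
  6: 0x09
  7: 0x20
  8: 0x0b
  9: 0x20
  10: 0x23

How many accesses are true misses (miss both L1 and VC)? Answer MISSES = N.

MISSES = 2

  [0] addr=0x9 blk=2 s=0: MISS | VC []
  [1] addr=0x21 blk=8 s=0: MISS | VC [2]
  [2] addr=0x22 blk=8 s=0: L1-HIT | VC [2]
  [3] addr=0x23 blk=8 s=0: L1-HIT | VC [2]
  [4] addr=0x8 blk=2 s=0: VC-HIT | VC [8]
  [5] addr=0x21 blk=8 s=0: VC-HIT | VC [2]
  [6] addr=0x9 blk=2 s=0: VC-HIT | VC [8]
  [7] addr=0x20 blk=8 s=0: VC-HIT | VC [2]
  [8] addr=0xb blk=2 s=0: VC-HIT | VC [8]
  [9] addr=0x20 blk=8 s=0: VC-HIT | VC [2]
  [10] addr=0x23 blk=8 s=0: L1-HIT | VC [2]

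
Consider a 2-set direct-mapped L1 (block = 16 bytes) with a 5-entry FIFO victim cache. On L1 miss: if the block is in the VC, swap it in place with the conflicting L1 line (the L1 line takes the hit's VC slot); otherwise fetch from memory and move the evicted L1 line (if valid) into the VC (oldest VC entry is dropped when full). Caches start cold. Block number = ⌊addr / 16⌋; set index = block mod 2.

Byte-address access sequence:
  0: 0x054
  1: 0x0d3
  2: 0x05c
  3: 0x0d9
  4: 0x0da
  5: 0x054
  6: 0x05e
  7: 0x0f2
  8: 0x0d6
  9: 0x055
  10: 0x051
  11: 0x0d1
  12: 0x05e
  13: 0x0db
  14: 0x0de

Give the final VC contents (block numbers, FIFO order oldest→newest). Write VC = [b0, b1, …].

VC = [15, 5]

0: 0x54 (blk 5, set 1) → MISS  vc=[]
1: 0xd3 (blk 13, set 1) → MISS  vc=[5]
2: 0x5c (blk 5, set 1) → VC-HIT  vc=[13]
3: 0xd9 (blk 13, set 1) → VC-HIT  vc=[5]
4: 0xda (blk 13, set 1) → L1-HIT  vc=[5]
5: 0x54 (blk 5, set 1) → VC-HIT  vc=[13]
6: 0x5e (blk 5, set 1) → L1-HIT  vc=[13]
7: 0xf2 (blk 15, set 1) → MISS  vc=[13, 5]
8: 0xd6 (blk 13, set 1) → VC-HIT  vc=[15, 5]
9: 0x55 (blk 5, set 1) → VC-HIT  vc=[15, 13]
10: 0x51 (blk 5, set 1) → L1-HIT  vc=[15, 13]
11: 0xd1 (blk 13, set 1) → VC-HIT  vc=[15, 5]
12: 0x5e (blk 5, set 1) → VC-HIT  vc=[15, 13]
13: 0xdb (blk 13, set 1) → VC-HIT  vc=[15, 5]
14: 0xde (blk 13, set 1) → L1-HIT  vc=[15, 5]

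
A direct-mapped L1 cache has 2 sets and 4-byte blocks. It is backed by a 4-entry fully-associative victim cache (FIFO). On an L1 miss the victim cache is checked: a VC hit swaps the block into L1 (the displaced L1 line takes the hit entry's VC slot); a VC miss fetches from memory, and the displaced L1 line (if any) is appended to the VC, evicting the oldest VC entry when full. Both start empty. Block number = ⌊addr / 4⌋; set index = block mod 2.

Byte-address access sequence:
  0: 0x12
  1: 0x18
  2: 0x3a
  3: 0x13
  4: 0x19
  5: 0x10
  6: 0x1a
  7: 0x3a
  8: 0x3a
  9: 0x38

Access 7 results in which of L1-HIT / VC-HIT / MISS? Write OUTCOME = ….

OUTCOME = VC-HIT

  [0] addr=0x12 blk=4 s=0: MISS | VC []
  [1] addr=0x18 blk=6 s=0: MISS | VC [4]
  [2] addr=0x3a blk=14 s=0: MISS | VC [4, 6]
  [3] addr=0x13 blk=4 s=0: VC-HIT | VC [14, 6]
  [4] addr=0x19 blk=6 s=0: VC-HIT | VC [14, 4]
  [5] addr=0x10 blk=4 s=0: VC-HIT | VC [14, 6]
  [6] addr=0x1a blk=6 s=0: VC-HIT | VC [14, 4]
  [7] addr=0x3a blk=14 s=0: VC-HIT | VC [6, 4]
  [8] addr=0x3a blk=14 s=0: L1-HIT | VC [6, 4]
  [9] addr=0x38 blk=14 s=0: L1-HIT | VC [6, 4]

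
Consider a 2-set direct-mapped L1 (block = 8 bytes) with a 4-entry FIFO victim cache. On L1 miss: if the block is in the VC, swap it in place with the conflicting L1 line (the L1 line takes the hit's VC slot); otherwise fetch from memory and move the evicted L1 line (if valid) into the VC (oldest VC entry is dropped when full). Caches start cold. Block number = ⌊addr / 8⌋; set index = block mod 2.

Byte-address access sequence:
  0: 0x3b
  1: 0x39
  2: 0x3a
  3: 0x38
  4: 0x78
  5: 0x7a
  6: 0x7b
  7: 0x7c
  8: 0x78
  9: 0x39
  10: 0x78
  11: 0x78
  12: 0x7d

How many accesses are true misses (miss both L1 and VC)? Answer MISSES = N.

#0 0x3b→b7/s1 MISS; vc=[]
#1 0x39→b7/s1 L1-HIT; vc=[]
#2 0x3a→b7/s1 L1-HIT; vc=[]
#3 0x38→b7/s1 L1-HIT; vc=[]
#4 0x78→b15/s1 MISS; vc=[7]
#5 0x7a→b15/s1 L1-HIT; vc=[7]
#6 0x7b→b15/s1 L1-HIT; vc=[7]
#7 0x7c→b15/s1 L1-HIT; vc=[7]
#8 0x78→b15/s1 L1-HIT; vc=[7]
#9 0x39→b7/s1 VC-HIT; vc=[15]
#10 0x78→b15/s1 VC-HIT; vc=[7]
#11 0x78→b15/s1 L1-HIT; vc=[7]
#12 0x7d→b15/s1 L1-HIT; vc=[7]

MISSES = 2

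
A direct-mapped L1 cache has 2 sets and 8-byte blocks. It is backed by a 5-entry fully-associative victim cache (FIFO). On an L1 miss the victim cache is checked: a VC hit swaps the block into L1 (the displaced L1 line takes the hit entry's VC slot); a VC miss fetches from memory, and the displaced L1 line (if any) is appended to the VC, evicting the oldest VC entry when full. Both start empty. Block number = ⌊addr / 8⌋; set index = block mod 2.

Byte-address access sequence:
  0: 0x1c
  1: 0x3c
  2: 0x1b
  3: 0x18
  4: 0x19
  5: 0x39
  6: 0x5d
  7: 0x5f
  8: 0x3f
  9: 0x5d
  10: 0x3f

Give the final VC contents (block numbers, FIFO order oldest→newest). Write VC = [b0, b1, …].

#0 0x1c→b3/s1 MISS; vc=[]
#1 0x3c→b7/s1 MISS; vc=[3]
#2 0x1b→b3/s1 VC-HIT; vc=[7]
#3 0x18→b3/s1 L1-HIT; vc=[7]
#4 0x19→b3/s1 L1-HIT; vc=[7]
#5 0x39→b7/s1 VC-HIT; vc=[3]
#6 0x5d→b11/s1 MISS; vc=[3,7]
#7 0x5f→b11/s1 L1-HIT; vc=[3,7]
#8 0x3f→b7/s1 VC-HIT; vc=[3,11]
#9 0x5d→b11/s1 VC-HIT; vc=[3,7]
#10 0x3f→b7/s1 VC-HIT; vc=[3,11]

VC = [3, 11]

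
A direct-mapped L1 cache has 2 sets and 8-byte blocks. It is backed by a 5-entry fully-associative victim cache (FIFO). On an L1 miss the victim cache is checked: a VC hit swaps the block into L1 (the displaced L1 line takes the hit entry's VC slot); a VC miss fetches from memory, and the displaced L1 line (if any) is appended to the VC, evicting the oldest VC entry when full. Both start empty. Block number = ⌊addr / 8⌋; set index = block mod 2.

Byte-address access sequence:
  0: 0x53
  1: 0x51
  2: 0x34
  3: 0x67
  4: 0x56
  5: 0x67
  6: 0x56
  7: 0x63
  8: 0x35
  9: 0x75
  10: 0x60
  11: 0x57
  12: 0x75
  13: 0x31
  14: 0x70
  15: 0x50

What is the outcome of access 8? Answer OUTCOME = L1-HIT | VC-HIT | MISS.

#0 0x53→b10/s0 MISS; vc=[]
#1 0x51→b10/s0 L1-HIT; vc=[]
#2 0x34→b6/s0 MISS; vc=[10]
#3 0x67→b12/s0 MISS; vc=[10,6]
#4 0x56→b10/s0 VC-HIT; vc=[12,6]
#5 0x67→b12/s0 VC-HIT; vc=[10,6]
#6 0x56→b10/s0 VC-HIT; vc=[12,6]
#7 0x63→b12/s0 VC-HIT; vc=[10,6]
#8 0x35→b6/s0 VC-HIT; vc=[10,12]
#9 0x75→b14/s0 MISS; vc=[10,12,6]
#10 0x60→b12/s0 VC-HIT; vc=[10,14,6]
#11 0x57→b10/s0 VC-HIT; vc=[12,14,6]
#12 0x75→b14/s0 VC-HIT; vc=[12,10,6]
#13 0x31→b6/s0 VC-HIT; vc=[12,10,14]
#14 0x70→b14/s0 VC-HIT; vc=[12,10,6]
#15 0x50→b10/s0 VC-HIT; vc=[12,14,6]

OUTCOME = VC-HIT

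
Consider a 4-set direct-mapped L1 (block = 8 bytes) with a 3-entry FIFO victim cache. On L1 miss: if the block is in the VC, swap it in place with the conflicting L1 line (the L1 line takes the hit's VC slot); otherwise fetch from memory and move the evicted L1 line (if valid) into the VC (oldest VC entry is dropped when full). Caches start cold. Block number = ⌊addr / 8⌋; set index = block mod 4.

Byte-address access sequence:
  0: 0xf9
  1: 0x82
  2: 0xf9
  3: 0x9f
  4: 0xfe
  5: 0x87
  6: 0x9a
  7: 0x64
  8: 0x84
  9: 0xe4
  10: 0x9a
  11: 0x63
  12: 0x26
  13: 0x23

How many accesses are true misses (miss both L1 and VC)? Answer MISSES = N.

#0 0xf9→b31/s3 MISS; vc=[]
#1 0x82→b16/s0 MISS; vc=[]
#2 0xf9→b31/s3 L1-HIT; vc=[]
#3 0x9f→b19/s3 MISS; vc=[31]
#4 0xfe→b31/s3 VC-HIT; vc=[19]
#5 0x87→b16/s0 L1-HIT; vc=[19]
#6 0x9a→b19/s3 VC-HIT; vc=[31]
#7 0x64→b12/s0 MISS; vc=[31,16]
#8 0x84→b16/s0 VC-HIT; vc=[31,12]
#9 0xe4→b28/s0 MISS; vc=[31,12,16]
#10 0x9a→b19/s3 L1-HIT; vc=[31,12,16]
#11 0x63→b12/s0 VC-HIT; vc=[31,28,16]
#12 0x26→b4/s0 MISS; vc=[28,16,12]
#13 0x23→b4/s0 L1-HIT; vc=[28,16,12]

MISSES = 6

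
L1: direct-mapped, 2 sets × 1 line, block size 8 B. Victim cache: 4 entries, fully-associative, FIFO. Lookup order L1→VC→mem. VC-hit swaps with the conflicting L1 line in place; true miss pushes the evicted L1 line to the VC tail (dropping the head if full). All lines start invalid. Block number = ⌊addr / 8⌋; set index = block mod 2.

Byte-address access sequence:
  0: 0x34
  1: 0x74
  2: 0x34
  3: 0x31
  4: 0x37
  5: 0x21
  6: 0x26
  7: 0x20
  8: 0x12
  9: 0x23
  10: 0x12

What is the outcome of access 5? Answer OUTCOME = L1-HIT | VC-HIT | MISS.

0: 0x34 (blk 6, set 0) → MISS  vc=[]
1: 0x74 (blk 14, set 0) → MISS  vc=[6]
2: 0x34 (blk 6, set 0) → VC-HIT  vc=[14]
3: 0x31 (blk 6, set 0) → L1-HIT  vc=[14]
4: 0x37 (blk 6, set 0) → L1-HIT  vc=[14]
5: 0x21 (blk 4, set 0) → MISS  vc=[14, 6]
6: 0x26 (blk 4, set 0) → L1-HIT  vc=[14, 6]
7: 0x20 (blk 4, set 0) → L1-HIT  vc=[14, 6]
8: 0x12 (blk 2, set 0) → MISS  vc=[14, 6, 4]
9: 0x23 (blk 4, set 0) → VC-HIT  vc=[14, 6, 2]
10: 0x12 (blk 2, set 0) → VC-HIT  vc=[14, 6, 4]

OUTCOME = MISS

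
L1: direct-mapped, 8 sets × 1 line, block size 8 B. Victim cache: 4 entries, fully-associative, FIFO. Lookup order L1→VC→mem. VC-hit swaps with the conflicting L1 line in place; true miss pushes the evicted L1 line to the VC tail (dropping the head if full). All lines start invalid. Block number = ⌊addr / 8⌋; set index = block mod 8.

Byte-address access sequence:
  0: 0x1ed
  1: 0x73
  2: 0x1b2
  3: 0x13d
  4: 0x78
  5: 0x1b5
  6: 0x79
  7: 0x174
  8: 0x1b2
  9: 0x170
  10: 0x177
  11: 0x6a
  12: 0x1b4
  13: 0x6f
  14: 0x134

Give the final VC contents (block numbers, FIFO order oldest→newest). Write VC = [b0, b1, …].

VC = [39, 46, 61, 54]

0: 0x1ed (blk 61, set 5) → MISS  vc=[]
1: 0x73 (blk 14, set 6) → MISS  vc=[]
2: 0x1b2 (blk 54, set 6) → MISS  vc=[14]
3: 0x13d (blk 39, set 7) → MISS  vc=[14]
4: 0x78 (blk 15, set 7) → MISS  vc=[14, 39]
5: 0x1b5 (blk 54, set 6) → L1-HIT  vc=[14, 39]
6: 0x79 (blk 15, set 7) → L1-HIT  vc=[14, 39]
7: 0x174 (blk 46, set 6) → MISS  vc=[14, 39, 54]
8: 0x1b2 (blk 54, set 6) → VC-HIT  vc=[14, 39, 46]
9: 0x170 (blk 46, set 6) → VC-HIT  vc=[14, 39, 54]
10: 0x177 (blk 46, set 6) → L1-HIT  vc=[14, 39, 54]
11: 0x6a (blk 13, set 5) → MISS  vc=[14, 39, 54, 61]
12: 0x1b4 (blk 54, set 6) → VC-HIT  vc=[14, 39, 46, 61]
13: 0x6f (blk 13, set 5) → L1-HIT  vc=[14, 39, 46, 61]
14: 0x134 (blk 38, set 6) → MISS  vc=[39, 46, 61, 54]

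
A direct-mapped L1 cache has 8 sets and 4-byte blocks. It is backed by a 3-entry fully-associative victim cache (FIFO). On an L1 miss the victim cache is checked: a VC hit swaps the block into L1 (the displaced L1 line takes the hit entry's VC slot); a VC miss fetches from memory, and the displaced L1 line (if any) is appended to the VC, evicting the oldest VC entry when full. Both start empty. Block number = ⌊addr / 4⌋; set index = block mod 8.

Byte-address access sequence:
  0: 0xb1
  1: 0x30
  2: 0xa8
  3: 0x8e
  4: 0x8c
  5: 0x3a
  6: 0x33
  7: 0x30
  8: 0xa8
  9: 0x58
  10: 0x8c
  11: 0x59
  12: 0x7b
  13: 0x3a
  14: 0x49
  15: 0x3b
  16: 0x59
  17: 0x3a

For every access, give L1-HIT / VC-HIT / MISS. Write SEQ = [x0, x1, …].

0: 0xb1 (blk 44, set 4) → MISS  vc=[]
1: 0x30 (blk 12, set 4) → MISS  vc=[44]
2: 0xa8 (blk 42, set 2) → MISS  vc=[44]
3: 0x8e (blk 35, set 3) → MISS  vc=[44]
4: 0x8c (blk 35, set 3) → L1-HIT  vc=[44]
5: 0x3a (blk 14, set 6) → MISS  vc=[44]
6: 0x33 (blk 12, set 4) → L1-HIT  vc=[44]
7: 0x30 (blk 12, set 4) → L1-HIT  vc=[44]
8: 0xa8 (blk 42, set 2) → L1-HIT  vc=[44]
9: 0x58 (blk 22, set 6) → MISS  vc=[44, 14]
10: 0x8c (blk 35, set 3) → L1-HIT  vc=[44, 14]
11: 0x59 (blk 22, set 6) → L1-HIT  vc=[44, 14]
12: 0x7b (blk 30, set 6) → MISS  vc=[44, 14, 22]
13: 0x3a (blk 14, set 6) → VC-HIT  vc=[44, 30, 22]
14: 0x49 (blk 18, set 2) → MISS  vc=[30, 22, 42]
15: 0x3b (blk 14, set 6) → L1-HIT  vc=[30, 22, 42]
16: 0x59 (blk 22, set 6) → VC-HIT  vc=[30, 14, 42]
17: 0x3a (blk 14, set 6) → VC-HIT  vc=[30, 22, 42]

SEQ = [MISS, MISS, MISS, MISS, L1-HIT, MISS, L1-HIT, L1-HIT, L1-HIT, MISS, L1-HIT, L1-HIT, MISS, VC-HIT, MISS, L1-HIT, VC-HIT, VC-HIT]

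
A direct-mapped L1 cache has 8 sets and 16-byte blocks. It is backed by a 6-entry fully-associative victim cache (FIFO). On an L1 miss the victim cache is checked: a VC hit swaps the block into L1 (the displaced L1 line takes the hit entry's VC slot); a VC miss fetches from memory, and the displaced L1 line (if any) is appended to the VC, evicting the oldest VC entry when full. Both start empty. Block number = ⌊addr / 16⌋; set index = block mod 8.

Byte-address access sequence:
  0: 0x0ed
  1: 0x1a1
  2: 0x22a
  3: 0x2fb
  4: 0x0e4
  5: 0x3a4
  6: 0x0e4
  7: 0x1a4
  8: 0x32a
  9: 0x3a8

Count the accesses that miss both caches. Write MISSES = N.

0: 0xed (blk 14, set 6) → MISS  vc=[]
1: 0x1a1 (blk 26, set 2) → MISS  vc=[]
2: 0x22a (blk 34, set 2) → MISS  vc=[26]
3: 0x2fb (blk 47, set 7) → MISS  vc=[26]
4: 0xe4 (blk 14, set 6) → L1-HIT  vc=[26]
5: 0x3a4 (blk 58, set 2) → MISS  vc=[26, 34]
6: 0xe4 (blk 14, set 6) → L1-HIT  vc=[26, 34]
7: 0x1a4 (blk 26, set 2) → VC-HIT  vc=[58, 34]
8: 0x32a (blk 50, set 2) → MISS  vc=[58, 34, 26]
9: 0x3a8 (blk 58, set 2) → VC-HIT  vc=[50, 34, 26]

MISSES = 6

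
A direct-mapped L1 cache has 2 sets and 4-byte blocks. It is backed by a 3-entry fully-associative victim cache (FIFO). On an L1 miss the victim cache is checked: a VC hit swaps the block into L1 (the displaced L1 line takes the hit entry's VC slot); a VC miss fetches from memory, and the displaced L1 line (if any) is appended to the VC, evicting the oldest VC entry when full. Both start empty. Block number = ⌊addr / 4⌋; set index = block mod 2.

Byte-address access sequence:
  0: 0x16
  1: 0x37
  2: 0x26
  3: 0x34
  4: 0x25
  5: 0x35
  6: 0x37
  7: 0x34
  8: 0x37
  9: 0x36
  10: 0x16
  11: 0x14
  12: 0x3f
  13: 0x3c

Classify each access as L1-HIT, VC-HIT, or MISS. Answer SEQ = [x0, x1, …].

SEQ = [MISS, MISS, MISS, VC-HIT, VC-HIT, VC-HIT, L1-HIT, L1-HIT, L1-HIT, L1-HIT, VC-HIT, L1-HIT, MISS, L1-HIT]

#0 0x16→b5/s1 MISS; vc=[]
#1 0x37→b13/s1 MISS; vc=[5]
#2 0x26→b9/s1 MISS; vc=[5,13]
#3 0x34→b13/s1 VC-HIT; vc=[5,9]
#4 0x25→b9/s1 VC-HIT; vc=[5,13]
#5 0x35→b13/s1 VC-HIT; vc=[5,9]
#6 0x37→b13/s1 L1-HIT; vc=[5,9]
#7 0x34→b13/s1 L1-HIT; vc=[5,9]
#8 0x37→b13/s1 L1-HIT; vc=[5,9]
#9 0x36→b13/s1 L1-HIT; vc=[5,9]
#10 0x16→b5/s1 VC-HIT; vc=[13,9]
#11 0x14→b5/s1 L1-HIT; vc=[13,9]
#12 0x3f→b15/s1 MISS; vc=[13,9,5]
#13 0x3c→b15/s1 L1-HIT; vc=[13,9,5]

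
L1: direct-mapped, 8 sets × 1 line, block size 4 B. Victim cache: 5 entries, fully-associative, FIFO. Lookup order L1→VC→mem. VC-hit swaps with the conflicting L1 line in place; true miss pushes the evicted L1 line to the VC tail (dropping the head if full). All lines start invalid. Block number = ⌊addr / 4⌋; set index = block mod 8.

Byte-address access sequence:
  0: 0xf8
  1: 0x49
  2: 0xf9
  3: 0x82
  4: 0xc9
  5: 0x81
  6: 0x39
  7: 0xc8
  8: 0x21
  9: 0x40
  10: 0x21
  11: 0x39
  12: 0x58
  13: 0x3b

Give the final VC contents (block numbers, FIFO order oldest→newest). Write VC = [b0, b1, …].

0: 0xf8 (blk 62, set 6) → MISS  vc=[]
1: 0x49 (blk 18, set 2) → MISS  vc=[]
2: 0xf9 (blk 62, set 6) → L1-HIT  vc=[]
3: 0x82 (blk 32, set 0) → MISS  vc=[]
4: 0xc9 (blk 50, set 2) → MISS  vc=[18]
5: 0x81 (blk 32, set 0) → L1-HIT  vc=[18]
6: 0x39 (blk 14, set 6) → MISS  vc=[18, 62]
7: 0xc8 (blk 50, set 2) → L1-HIT  vc=[18, 62]
8: 0x21 (blk 8, set 0) → MISS  vc=[18, 62, 32]
9: 0x40 (blk 16, set 0) → MISS  vc=[18, 62, 32, 8]
10: 0x21 (blk 8, set 0) → VC-HIT  vc=[18, 62, 32, 16]
11: 0x39 (blk 14, set 6) → L1-HIT  vc=[18, 62, 32, 16]
12: 0x58 (blk 22, set 6) → MISS  vc=[18, 62, 32, 16, 14]
13: 0x3b (blk 14, set 6) → VC-HIT  vc=[18, 62, 32, 16, 22]

VC = [18, 62, 32, 16, 22]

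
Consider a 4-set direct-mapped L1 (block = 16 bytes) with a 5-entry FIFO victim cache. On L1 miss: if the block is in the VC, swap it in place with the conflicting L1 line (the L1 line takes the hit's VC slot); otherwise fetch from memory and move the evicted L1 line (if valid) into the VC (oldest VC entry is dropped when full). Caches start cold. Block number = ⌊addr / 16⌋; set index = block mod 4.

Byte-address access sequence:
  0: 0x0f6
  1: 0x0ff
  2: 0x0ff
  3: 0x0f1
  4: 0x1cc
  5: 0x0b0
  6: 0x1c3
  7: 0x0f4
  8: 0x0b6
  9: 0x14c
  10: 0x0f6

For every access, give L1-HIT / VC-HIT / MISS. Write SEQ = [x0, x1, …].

0: 0xf6 (blk 15, set 3) → MISS  vc=[]
1: 0xff (blk 15, set 3) → L1-HIT  vc=[]
2: 0xff (blk 15, set 3) → L1-HIT  vc=[]
3: 0xf1 (blk 15, set 3) → L1-HIT  vc=[]
4: 0x1cc (blk 28, set 0) → MISS  vc=[]
5: 0xb0 (blk 11, set 3) → MISS  vc=[15]
6: 0x1c3 (blk 28, set 0) → L1-HIT  vc=[15]
7: 0xf4 (blk 15, set 3) → VC-HIT  vc=[11]
8: 0xb6 (blk 11, set 3) → VC-HIT  vc=[15]
9: 0x14c (blk 20, set 0) → MISS  vc=[15, 28]
10: 0xf6 (blk 15, set 3) → VC-HIT  vc=[11, 28]

SEQ = [MISS, L1-HIT, L1-HIT, L1-HIT, MISS, MISS, L1-HIT, VC-HIT, VC-HIT, MISS, VC-HIT]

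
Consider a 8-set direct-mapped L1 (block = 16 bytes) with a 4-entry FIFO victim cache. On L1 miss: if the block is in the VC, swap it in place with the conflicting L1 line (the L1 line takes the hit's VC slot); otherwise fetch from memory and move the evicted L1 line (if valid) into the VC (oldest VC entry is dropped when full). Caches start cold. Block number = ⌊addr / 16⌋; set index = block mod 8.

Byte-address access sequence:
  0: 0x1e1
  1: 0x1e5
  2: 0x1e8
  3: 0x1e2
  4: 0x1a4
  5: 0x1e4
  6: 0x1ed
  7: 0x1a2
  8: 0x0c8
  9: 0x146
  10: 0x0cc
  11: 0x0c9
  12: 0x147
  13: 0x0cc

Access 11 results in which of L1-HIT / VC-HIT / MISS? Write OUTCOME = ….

OUTCOME = L1-HIT

#0 0x1e1→b30/s6 MISS; vc=[]
#1 0x1e5→b30/s6 L1-HIT; vc=[]
#2 0x1e8→b30/s6 L1-HIT; vc=[]
#3 0x1e2→b30/s6 L1-HIT; vc=[]
#4 0x1a4→b26/s2 MISS; vc=[]
#5 0x1e4→b30/s6 L1-HIT; vc=[]
#6 0x1ed→b30/s6 L1-HIT; vc=[]
#7 0x1a2→b26/s2 L1-HIT; vc=[]
#8 0xc8→b12/s4 MISS; vc=[]
#9 0x146→b20/s4 MISS; vc=[12]
#10 0xcc→b12/s4 VC-HIT; vc=[20]
#11 0xc9→b12/s4 L1-HIT; vc=[20]
#12 0x147→b20/s4 VC-HIT; vc=[12]
#13 0xcc→b12/s4 VC-HIT; vc=[20]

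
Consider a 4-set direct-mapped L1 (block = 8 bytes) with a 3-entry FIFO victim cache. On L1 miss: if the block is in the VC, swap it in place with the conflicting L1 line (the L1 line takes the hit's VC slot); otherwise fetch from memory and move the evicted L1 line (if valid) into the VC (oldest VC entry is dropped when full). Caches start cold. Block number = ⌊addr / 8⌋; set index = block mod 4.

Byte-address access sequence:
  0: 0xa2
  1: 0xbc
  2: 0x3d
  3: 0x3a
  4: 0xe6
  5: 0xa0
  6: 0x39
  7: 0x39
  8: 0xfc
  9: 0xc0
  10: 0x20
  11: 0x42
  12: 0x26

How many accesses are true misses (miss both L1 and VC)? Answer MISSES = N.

MISSES = 8

  [0] addr=0xa2 blk=20 s=0: MISS | VC []
  [1] addr=0xbc blk=23 s=3: MISS | VC []
  [2] addr=0x3d blk=7 s=3: MISS | VC [23]
  [3] addr=0x3a blk=7 s=3: L1-HIT | VC [23]
  [4] addr=0xe6 blk=28 s=0: MISS | VC [23, 20]
  [5] addr=0xa0 blk=20 s=0: VC-HIT | VC [23, 28]
  [6] addr=0x39 blk=7 s=3: L1-HIT | VC [23, 28]
  [7] addr=0x39 blk=7 s=3: L1-HIT | VC [23, 28]
  [8] addr=0xfc blk=31 s=3: MISS | VC [23, 28, 7]
  [9] addr=0xc0 blk=24 s=0: MISS | VC [28, 7, 20]
  [10] addr=0x20 blk=4 s=0: MISS | VC [7, 20, 24]
  [11] addr=0x42 blk=8 s=0: MISS | VC [20, 24, 4]
  [12] addr=0x26 blk=4 s=0: VC-HIT | VC [20, 24, 8]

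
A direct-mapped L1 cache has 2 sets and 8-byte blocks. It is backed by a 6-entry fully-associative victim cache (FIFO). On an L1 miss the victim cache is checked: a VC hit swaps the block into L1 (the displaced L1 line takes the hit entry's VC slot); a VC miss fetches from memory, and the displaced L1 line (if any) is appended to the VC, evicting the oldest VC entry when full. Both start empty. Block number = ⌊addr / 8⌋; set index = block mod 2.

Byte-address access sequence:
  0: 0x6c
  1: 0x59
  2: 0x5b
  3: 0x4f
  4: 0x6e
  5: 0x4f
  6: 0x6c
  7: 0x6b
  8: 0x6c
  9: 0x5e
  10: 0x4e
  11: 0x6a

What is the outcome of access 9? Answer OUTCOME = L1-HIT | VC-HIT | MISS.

  [0] addr=0x6c blk=13 s=1: MISS | VC []
  [1] addr=0x59 blk=11 s=1: MISS | VC [13]
  [2] addr=0x5b blk=11 s=1: L1-HIT | VC [13]
  [3] addr=0x4f blk=9 s=1: MISS | VC [13, 11]
  [4] addr=0x6e blk=13 s=1: VC-HIT | VC [9, 11]
  [5] addr=0x4f blk=9 s=1: VC-HIT | VC [13, 11]
  [6] addr=0x6c blk=13 s=1: VC-HIT | VC [9, 11]
  [7] addr=0x6b blk=13 s=1: L1-HIT | VC [9, 11]
  [8] addr=0x6c blk=13 s=1: L1-HIT | VC [9, 11]
  [9] addr=0x5e blk=11 s=1: VC-HIT | VC [9, 13]
  [10] addr=0x4e blk=9 s=1: VC-HIT | VC [11, 13]
  [11] addr=0x6a blk=13 s=1: VC-HIT | VC [11, 9]

OUTCOME = VC-HIT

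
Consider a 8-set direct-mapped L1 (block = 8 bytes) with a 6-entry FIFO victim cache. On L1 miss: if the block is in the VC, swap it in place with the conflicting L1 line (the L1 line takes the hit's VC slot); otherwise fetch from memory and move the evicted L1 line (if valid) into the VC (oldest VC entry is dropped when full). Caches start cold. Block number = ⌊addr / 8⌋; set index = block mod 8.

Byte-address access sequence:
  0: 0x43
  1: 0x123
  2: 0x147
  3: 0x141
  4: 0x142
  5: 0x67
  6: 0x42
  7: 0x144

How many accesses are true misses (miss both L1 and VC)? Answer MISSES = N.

0: 0x43 (blk 8, set 0) → MISS  vc=[]
1: 0x123 (blk 36, set 4) → MISS  vc=[]
2: 0x147 (blk 40, set 0) → MISS  vc=[8]
3: 0x141 (blk 40, set 0) → L1-HIT  vc=[8]
4: 0x142 (blk 40, set 0) → L1-HIT  vc=[8]
5: 0x67 (blk 12, set 4) → MISS  vc=[8, 36]
6: 0x42 (blk 8, set 0) → VC-HIT  vc=[40, 36]
7: 0x144 (blk 40, set 0) → VC-HIT  vc=[8, 36]

MISSES = 4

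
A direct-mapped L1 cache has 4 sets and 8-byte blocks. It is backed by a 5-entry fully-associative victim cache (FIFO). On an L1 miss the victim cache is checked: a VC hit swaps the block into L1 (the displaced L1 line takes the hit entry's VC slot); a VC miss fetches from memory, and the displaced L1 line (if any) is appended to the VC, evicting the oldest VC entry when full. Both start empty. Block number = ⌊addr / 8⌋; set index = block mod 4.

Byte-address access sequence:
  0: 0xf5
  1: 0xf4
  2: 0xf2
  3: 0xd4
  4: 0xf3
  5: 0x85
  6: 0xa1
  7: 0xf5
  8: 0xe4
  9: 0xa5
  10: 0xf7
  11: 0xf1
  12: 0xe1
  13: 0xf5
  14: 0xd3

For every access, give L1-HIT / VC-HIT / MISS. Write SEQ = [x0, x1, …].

SEQ = [MISS, L1-HIT, L1-HIT, MISS, VC-HIT, MISS, MISS, L1-HIT, MISS, VC-HIT, L1-HIT, L1-HIT, VC-HIT, L1-HIT, VC-HIT]

  [0] addr=0xf5 blk=30 s=2: MISS | VC []
  [1] addr=0xf4 blk=30 s=2: L1-HIT | VC []
  [2] addr=0xf2 blk=30 s=2: L1-HIT | VC []
  [3] addr=0xd4 blk=26 s=2: MISS | VC [30]
  [4] addr=0xf3 blk=30 s=2: VC-HIT | VC [26]
  [5] addr=0x85 blk=16 s=0: MISS | VC [26]
  [6] addr=0xa1 blk=20 s=0: MISS | VC [26, 16]
  [7] addr=0xf5 blk=30 s=2: L1-HIT | VC [26, 16]
  [8] addr=0xe4 blk=28 s=0: MISS | VC [26, 16, 20]
  [9] addr=0xa5 blk=20 s=0: VC-HIT | VC [26, 16, 28]
  [10] addr=0xf7 blk=30 s=2: L1-HIT | VC [26, 16, 28]
  [11] addr=0xf1 blk=30 s=2: L1-HIT | VC [26, 16, 28]
  [12] addr=0xe1 blk=28 s=0: VC-HIT | VC [26, 16, 20]
  [13] addr=0xf5 blk=30 s=2: L1-HIT | VC [26, 16, 20]
  [14] addr=0xd3 blk=26 s=2: VC-HIT | VC [30, 16, 20]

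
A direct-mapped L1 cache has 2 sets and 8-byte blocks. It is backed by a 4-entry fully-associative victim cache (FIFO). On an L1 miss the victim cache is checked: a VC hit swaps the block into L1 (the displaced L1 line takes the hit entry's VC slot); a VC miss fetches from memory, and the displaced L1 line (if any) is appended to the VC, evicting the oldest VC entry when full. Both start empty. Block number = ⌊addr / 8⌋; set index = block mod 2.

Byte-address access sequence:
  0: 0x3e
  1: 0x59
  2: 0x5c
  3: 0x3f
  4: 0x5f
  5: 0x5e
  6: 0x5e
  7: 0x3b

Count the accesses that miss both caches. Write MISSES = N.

MISSES = 2

0: 0x3e (blk 7, set 1) → MISS  vc=[]
1: 0x59 (blk 11, set 1) → MISS  vc=[7]
2: 0x5c (blk 11, set 1) → L1-HIT  vc=[7]
3: 0x3f (blk 7, set 1) → VC-HIT  vc=[11]
4: 0x5f (blk 11, set 1) → VC-HIT  vc=[7]
5: 0x5e (blk 11, set 1) → L1-HIT  vc=[7]
6: 0x5e (blk 11, set 1) → L1-HIT  vc=[7]
7: 0x3b (blk 7, set 1) → VC-HIT  vc=[11]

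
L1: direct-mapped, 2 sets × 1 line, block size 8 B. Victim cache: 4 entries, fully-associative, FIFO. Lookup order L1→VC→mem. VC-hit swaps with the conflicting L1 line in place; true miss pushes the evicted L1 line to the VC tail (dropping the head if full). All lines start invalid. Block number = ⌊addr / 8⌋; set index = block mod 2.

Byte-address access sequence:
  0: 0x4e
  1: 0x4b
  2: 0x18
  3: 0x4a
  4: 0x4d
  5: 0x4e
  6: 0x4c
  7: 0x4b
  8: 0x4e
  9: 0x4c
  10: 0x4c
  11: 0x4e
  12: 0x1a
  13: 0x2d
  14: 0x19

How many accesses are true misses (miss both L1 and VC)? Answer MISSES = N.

#0 0x4e→b9/s1 MISS; vc=[]
#1 0x4b→b9/s1 L1-HIT; vc=[]
#2 0x18→b3/s1 MISS; vc=[9]
#3 0x4a→b9/s1 VC-HIT; vc=[3]
#4 0x4d→b9/s1 L1-HIT; vc=[3]
#5 0x4e→b9/s1 L1-HIT; vc=[3]
#6 0x4c→b9/s1 L1-HIT; vc=[3]
#7 0x4b→b9/s1 L1-HIT; vc=[3]
#8 0x4e→b9/s1 L1-HIT; vc=[3]
#9 0x4c→b9/s1 L1-HIT; vc=[3]
#10 0x4c→b9/s1 L1-HIT; vc=[3]
#11 0x4e→b9/s1 L1-HIT; vc=[3]
#12 0x1a→b3/s1 VC-HIT; vc=[9]
#13 0x2d→b5/s1 MISS; vc=[9,3]
#14 0x19→b3/s1 VC-HIT; vc=[9,5]

MISSES = 3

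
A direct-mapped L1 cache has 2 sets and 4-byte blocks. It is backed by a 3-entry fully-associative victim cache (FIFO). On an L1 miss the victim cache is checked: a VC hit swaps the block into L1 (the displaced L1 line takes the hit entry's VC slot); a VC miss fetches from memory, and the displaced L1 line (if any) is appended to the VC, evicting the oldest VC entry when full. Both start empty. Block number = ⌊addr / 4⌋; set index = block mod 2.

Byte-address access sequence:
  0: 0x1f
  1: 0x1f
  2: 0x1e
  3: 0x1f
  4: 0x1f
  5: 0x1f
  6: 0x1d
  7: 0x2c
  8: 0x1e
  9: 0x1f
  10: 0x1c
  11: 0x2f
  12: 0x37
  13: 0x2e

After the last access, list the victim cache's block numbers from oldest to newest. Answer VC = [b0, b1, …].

VC = [7, 13]

0: 0x1f (blk 7, set 1) → MISS  vc=[]
1: 0x1f (blk 7, set 1) → L1-HIT  vc=[]
2: 0x1e (blk 7, set 1) → L1-HIT  vc=[]
3: 0x1f (blk 7, set 1) → L1-HIT  vc=[]
4: 0x1f (blk 7, set 1) → L1-HIT  vc=[]
5: 0x1f (blk 7, set 1) → L1-HIT  vc=[]
6: 0x1d (blk 7, set 1) → L1-HIT  vc=[]
7: 0x2c (blk 11, set 1) → MISS  vc=[7]
8: 0x1e (blk 7, set 1) → VC-HIT  vc=[11]
9: 0x1f (blk 7, set 1) → L1-HIT  vc=[11]
10: 0x1c (blk 7, set 1) → L1-HIT  vc=[11]
11: 0x2f (blk 11, set 1) → VC-HIT  vc=[7]
12: 0x37 (blk 13, set 1) → MISS  vc=[7, 11]
13: 0x2e (blk 11, set 1) → VC-HIT  vc=[7, 13]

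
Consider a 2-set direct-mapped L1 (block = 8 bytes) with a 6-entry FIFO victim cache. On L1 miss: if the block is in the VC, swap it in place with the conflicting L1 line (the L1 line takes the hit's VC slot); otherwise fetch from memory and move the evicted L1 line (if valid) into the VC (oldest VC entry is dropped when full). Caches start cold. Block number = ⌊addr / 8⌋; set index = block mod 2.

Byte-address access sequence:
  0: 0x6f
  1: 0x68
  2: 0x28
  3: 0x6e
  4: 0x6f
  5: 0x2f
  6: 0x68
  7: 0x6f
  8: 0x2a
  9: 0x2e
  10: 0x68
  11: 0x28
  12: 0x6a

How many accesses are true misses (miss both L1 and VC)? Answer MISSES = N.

MISSES = 2

0: 0x6f (blk 13, set 1) → MISS  vc=[]
1: 0x68 (blk 13, set 1) → L1-HIT  vc=[]
2: 0x28 (blk 5, set 1) → MISS  vc=[13]
3: 0x6e (blk 13, set 1) → VC-HIT  vc=[5]
4: 0x6f (blk 13, set 1) → L1-HIT  vc=[5]
5: 0x2f (blk 5, set 1) → VC-HIT  vc=[13]
6: 0x68 (blk 13, set 1) → VC-HIT  vc=[5]
7: 0x6f (blk 13, set 1) → L1-HIT  vc=[5]
8: 0x2a (blk 5, set 1) → VC-HIT  vc=[13]
9: 0x2e (blk 5, set 1) → L1-HIT  vc=[13]
10: 0x68 (blk 13, set 1) → VC-HIT  vc=[5]
11: 0x28 (blk 5, set 1) → VC-HIT  vc=[13]
12: 0x6a (blk 13, set 1) → VC-HIT  vc=[5]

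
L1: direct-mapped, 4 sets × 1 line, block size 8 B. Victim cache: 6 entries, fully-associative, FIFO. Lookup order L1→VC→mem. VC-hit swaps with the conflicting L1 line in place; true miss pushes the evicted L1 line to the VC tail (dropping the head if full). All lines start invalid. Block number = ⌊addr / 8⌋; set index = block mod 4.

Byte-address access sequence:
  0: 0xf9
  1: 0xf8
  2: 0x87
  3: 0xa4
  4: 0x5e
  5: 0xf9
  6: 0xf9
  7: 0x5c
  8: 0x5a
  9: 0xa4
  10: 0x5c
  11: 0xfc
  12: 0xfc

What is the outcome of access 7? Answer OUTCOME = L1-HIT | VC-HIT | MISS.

  [0] addr=0xf9 blk=31 s=3: MISS | VC []
  [1] addr=0xf8 blk=31 s=3: L1-HIT | VC []
  [2] addr=0x87 blk=16 s=0: MISS | VC []
  [3] addr=0xa4 blk=20 s=0: MISS | VC [16]
  [4] addr=0x5e blk=11 s=3: MISS | VC [16, 31]
  [5] addr=0xf9 blk=31 s=3: VC-HIT | VC [16, 11]
  [6] addr=0xf9 blk=31 s=3: L1-HIT | VC [16, 11]
  [7] addr=0x5c blk=11 s=3: VC-HIT | VC [16, 31]
  [8] addr=0x5a blk=11 s=3: L1-HIT | VC [16, 31]
  [9] addr=0xa4 blk=20 s=0: L1-HIT | VC [16, 31]
  [10] addr=0x5c blk=11 s=3: L1-HIT | VC [16, 31]
  [11] addr=0xfc blk=31 s=3: VC-HIT | VC [16, 11]
  [12] addr=0xfc blk=31 s=3: L1-HIT | VC [16, 11]

OUTCOME = VC-HIT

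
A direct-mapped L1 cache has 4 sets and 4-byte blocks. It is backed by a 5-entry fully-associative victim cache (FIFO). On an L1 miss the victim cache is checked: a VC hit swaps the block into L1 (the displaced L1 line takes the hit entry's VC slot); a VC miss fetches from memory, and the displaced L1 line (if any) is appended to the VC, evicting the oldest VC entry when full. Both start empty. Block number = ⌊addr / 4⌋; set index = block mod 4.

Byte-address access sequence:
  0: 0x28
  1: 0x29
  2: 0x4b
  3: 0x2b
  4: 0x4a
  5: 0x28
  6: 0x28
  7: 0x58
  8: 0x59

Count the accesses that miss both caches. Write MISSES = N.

MISSES = 3

  [0] addr=0x28 blk=10 s=2: MISS | VC []
  [1] addr=0x29 blk=10 s=2: L1-HIT | VC []
  [2] addr=0x4b blk=18 s=2: MISS | VC [10]
  [3] addr=0x2b blk=10 s=2: VC-HIT | VC [18]
  [4] addr=0x4a blk=18 s=2: VC-HIT | VC [10]
  [5] addr=0x28 blk=10 s=2: VC-HIT | VC [18]
  [6] addr=0x28 blk=10 s=2: L1-HIT | VC [18]
  [7] addr=0x58 blk=22 s=2: MISS | VC [18, 10]
  [8] addr=0x59 blk=22 s=2: L1-HIT | VC [18, 10]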